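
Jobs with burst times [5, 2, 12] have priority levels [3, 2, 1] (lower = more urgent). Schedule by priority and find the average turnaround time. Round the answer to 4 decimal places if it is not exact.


Sort by priority (ascending = highest first):
Order: [(1, 12), (2, 2), (3, 5)]
Completion times:
  Priority 1, burst=12, C=12
  Priority 2, burst=2, C=14
  Priority 3, burst=5, C=19
Average turnaround = 45/3 = 15.0

15.0


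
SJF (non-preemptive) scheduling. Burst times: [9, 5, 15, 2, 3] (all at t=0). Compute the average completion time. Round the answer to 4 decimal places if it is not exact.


SJF order (ascending): [2, 3, 5, 9, 15]
Completion times:
  Job 1: burst=2, C=2
  Job 2: burst=3, C=5
  Job 3: burst=5, C=10
  Job 4: burst=9, C=19
  Job 5: burst=15, C=34
Average completion = 70/5 = 14.0

14.0


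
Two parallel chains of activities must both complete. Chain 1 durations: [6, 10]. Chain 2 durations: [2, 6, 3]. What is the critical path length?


Path A total = 6 + 10 = 16
Path B total = 2 + 6 + 3 = 11
Critical path = longest path = max(16, 11) = 16

16


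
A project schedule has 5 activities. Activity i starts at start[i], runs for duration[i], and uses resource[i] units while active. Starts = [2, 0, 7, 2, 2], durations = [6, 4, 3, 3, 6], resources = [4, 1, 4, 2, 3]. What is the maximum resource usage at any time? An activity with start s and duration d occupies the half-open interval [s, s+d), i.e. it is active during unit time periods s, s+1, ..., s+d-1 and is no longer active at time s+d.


Each activity i is active on [start_i, start_i + duration_i).
Compute total resource usage per time slot:
  t=0: active resources = [1], total = 1
  t=1: active resources = [1], total = 1
  t=2: active resources = [4, 1, 2, 3], total = 10
  t=3: active resources = [4, 1, 2, 3], total = 10
  t=4: active resources = [4, 2, 3], total = 9
  t=5: active resources = [4, 3], total = 7
  t=6: active resources = [4, 3], total = 7
  t=7: active resources = [4, 4, 3], total = 11
  t=8: active resources = [4], total = 4
  t=9: active resources = [4], total = 4
Peak resource demand = 11

11


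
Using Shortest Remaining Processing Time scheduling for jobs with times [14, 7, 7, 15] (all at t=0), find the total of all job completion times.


Since all jobs arrive at t=0, SRPT equals SPT ordering.
SPT order: [7, 7, 14, 15]
Completion times:
  Job 1: p=7, C=7
  Job 2: p=7, C=14
  Job 3: p=14, C=28
  Job 4: p=15, C=43
Total completion time = 7 + 14 + 28 + 43 = 92

92


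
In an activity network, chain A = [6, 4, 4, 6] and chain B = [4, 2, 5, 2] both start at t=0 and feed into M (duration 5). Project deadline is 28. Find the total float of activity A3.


Forward pass: ES(A3) = sum of predecessors on chain A = 10
EF = ES + duration = 10 + 4 = 14
Backward pass: LF(M) = deadline = 28; LS(M) = 28 - 5 = 23
LF(A3) = LS(M) - sum(successors on chain A) = 23 - 6 = 17
LS = LF - duration = 17 - 4 = 13
Total float = LS - ES = 13 - 10 = 3

3


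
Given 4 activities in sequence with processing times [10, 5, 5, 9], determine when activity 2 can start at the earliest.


Activity 2 starts after activities 1 through 1 complete.
Predecessor durations: [10]
ES = 10 = 10

10


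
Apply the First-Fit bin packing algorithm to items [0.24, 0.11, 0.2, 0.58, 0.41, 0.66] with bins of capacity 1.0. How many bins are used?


Place items sequentially using First-Fit:
  Item 0.24 -> new Bin 1
  Item 0.11 -> Bin 1 (now 0.35)
  Item 0.2 -> Bin 1 (now 0.55)
  Item 0.58 -> new Bin 2
  Item 0.41 -> Bin 1 (now 0.96)
  Item 0.66 -> new Bin 3
Total bins used = 3

3


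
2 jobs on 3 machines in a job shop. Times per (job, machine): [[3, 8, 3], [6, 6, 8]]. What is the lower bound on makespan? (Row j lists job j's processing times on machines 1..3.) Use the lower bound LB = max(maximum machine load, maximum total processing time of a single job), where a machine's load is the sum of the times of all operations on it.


Machine loads:
  Machine 1: 3 + 6 = 9
  Machine 2: 8 + 6 = 14
  Machine 3: 3 + 8 = 11
Max machine load = 14
Job totals:
  Job 1: 14
  Job 2: 20
Max job total = 20
Lower bound = max(14, 20) = 20

20


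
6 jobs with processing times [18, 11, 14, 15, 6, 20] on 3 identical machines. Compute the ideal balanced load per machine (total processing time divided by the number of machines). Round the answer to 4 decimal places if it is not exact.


Total processing time = 18 + 11 + 14 + 15 + 6 + 20 = 84
Number of machines = 3
Ideal balanced load = 84 / 3 = 28.0

28.0


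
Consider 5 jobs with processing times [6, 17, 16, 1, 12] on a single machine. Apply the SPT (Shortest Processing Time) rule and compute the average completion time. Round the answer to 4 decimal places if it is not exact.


Sort jobs by processing time (SPT order): [1, 6, 12, 16, 17]
Compute completion times sequentially:
  Job 1: processing = 1, completes at 1
  Job 2: processing = 6, completes at 7
  Job 3: processing = 12, completes at 19
  Job 4: processing = 16, completes at 35
  Job 5: processing = 17, completes at 52
Sum of completion times = 114
Average completion time = 114/5 = 22.8

22.8


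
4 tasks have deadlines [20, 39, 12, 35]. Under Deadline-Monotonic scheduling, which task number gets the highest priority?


Sort tasks by relative deadline (ascending):
  Task 3: deadline = 12
  Task 1: deadline = 20
  Task 4: deadline = 35
  Task 2: deadline = 39
Priority order (highest first): [3, 1, 4, 2]
Highest priority task = 3

3


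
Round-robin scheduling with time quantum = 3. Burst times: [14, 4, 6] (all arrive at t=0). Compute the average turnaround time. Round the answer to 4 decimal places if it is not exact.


Time quantum = 3
Execution trace:
  J1 runs 3 units, time = 3
  J2 runs 3 units, time = 6
  J3 runs 3 units, time = 9
  J1 runs 3 units, time = 12
  J2 runs 1 units, time = 13
  J3 runs 3 units, time = 16
  J1 runs 3 units, time = 19
  J1 runs 3 units, time = 22
  J1 runs 2 units, time = 24
Finish times: [24, 13, 16]
Average turnaround = 53/3 = 17.6667

17.6667


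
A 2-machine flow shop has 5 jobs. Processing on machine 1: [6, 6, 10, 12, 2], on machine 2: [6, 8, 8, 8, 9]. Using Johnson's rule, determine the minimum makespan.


Apply Johnson's rule:
  Group 1 (a <= b): [(5, 2, 9), (1, 6, 6), (2, 6, 8)]
  Group 2 (a > b): [(3, 10, 8), (4, 12, 8)]
Optimal job order: [5, 1, 2, 3, 4]
Schedule:
  Job 5: M1 done at 2, M2 done at 11
  Job 1: M1 done at 8, M2 done at 17
  Job 2: M1 done at 14, M2 done at 25
  Job 3: M1 done at 24, M2 done at 33
  Job 4: M1 done at 36, M2 done at 44
Makespan = 44

44


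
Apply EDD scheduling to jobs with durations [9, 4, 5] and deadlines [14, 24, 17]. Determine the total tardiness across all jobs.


Sort by due date (EDD order): [(9, 14), (5, 17), (4, 24)]
Compute completion times and tardiness:
  Job 1: p=9, d=14, C=9, tardiness=max(0,9-14)=0
  Job 2: p=5, d=17, C=14, tardiness=max(0,14-17)=0
  Job 3: p=4, d=24, C=18, tardiness=max(0,18-24)=0
Total tardiness = 0

0


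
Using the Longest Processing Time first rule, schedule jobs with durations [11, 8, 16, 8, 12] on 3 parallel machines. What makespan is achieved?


Sort jobs in decreasing order (LPT): [16, 12, 11, 8, 8]
Assign each job to the least loaded machine:
  Machine 1: jobs [16], load = 16
  Machine 2: jobs [12, 8], load = 20
  Machine 3: jobs [11, 8], load = 19
Makespan = max load = 20

20


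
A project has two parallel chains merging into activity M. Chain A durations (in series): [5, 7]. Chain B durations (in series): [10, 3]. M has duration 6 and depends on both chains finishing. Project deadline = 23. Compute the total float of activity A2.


Forward pass: ES(A2) = sum of predecessors on chain A = 5
EF = ES + duration = 5 + 7 = 12
Backward pass: LF(M) = deadline = 23; LS(M) = 23 - 6 = 17
LF(A2) = LS(M) - sum(successors on chain A) = 17 - 0 = 17
LS = LF - duration = 17 - 7 = 10
Total float = LS - ES = 10 - 5 = 5

5


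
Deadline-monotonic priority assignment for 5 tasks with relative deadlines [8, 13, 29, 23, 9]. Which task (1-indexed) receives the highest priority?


Sort tasks by relative deadline (ascending):
  Task 1: deadline = 8
  Task 5: deadline = 9
  Task 2: deadline = 13
  Task 4: deadline = 23
  Task 3: deadline = 29
Priority order (highest first): [1, 5, 2, 4, 3]
Highest priority task = 1

1


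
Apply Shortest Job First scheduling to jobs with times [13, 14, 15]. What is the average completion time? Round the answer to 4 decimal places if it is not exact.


SJF order (ascending): [13, 14, 15]
Completion times:
  Job 1: burst=13, C=13
  Job 2: burst=14, C=27
  Job 3: burst=15, C=42
Average completion = 82/3 = 27.3333

27.3333


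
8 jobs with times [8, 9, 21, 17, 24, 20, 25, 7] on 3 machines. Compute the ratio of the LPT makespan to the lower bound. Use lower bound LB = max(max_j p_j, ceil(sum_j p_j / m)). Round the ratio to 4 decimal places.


LPT order: [25, 24, 21, 20, 17, 9, 8, 7]
Machine loads after assignment: [42, 48, 41]
LPT makespan = 48
Lower bound = max(max_job, ceil(total/3)) = max(25, 44) = 44
Ratio = 48 / 44 = 1.0909

1.0909


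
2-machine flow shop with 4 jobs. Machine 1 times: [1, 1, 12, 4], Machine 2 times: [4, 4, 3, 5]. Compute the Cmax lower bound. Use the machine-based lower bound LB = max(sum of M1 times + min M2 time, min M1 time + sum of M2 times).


LB1 = sum(M1 times) + min(M2 times) = 18 + 3 = 21
LB2 = min(M1 times) + sum(M2 times) = 1 + 16 = 17
Lower bound = max(LB1, LB2) = max(21, 17) = 21

21


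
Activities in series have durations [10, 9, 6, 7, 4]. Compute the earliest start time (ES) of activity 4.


Activity 4 starts after activities 1 through 3 complete.
Predecessor durations: [10, 9, 6]
ES = 10 + 9 + 6 = 25

25


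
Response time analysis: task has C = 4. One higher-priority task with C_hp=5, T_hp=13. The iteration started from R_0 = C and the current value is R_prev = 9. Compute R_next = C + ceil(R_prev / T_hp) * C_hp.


R_next = C + ceil(R_prev / T_hp) * C_hp
ceil(9 / 13) = ceil(0.6923) = 1
Interference = 1 * 5 = 5
R_next = 4 + 5 = 9
R_next = R_prev, so the iteration has converged (response time = 9).

9


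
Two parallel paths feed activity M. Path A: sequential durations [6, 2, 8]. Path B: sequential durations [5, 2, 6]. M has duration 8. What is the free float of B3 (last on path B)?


ES(B3) = sum of predecessors on chain B = 7
EF(B3) = ES + duration = 7 + 6 = 13
Successor of B3 is M. ES(M) = max(sum(A), sum(B)) = max(16, 13) = 16
Free float = ES(successor) - EF(current) = 16 - 13 = 3

3


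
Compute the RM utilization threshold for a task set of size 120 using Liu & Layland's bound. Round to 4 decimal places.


Compute 2^(1/120) = 1.0057929411
Subtract 1: 1.0057929411 - 1 = 0.0057929411
Multiply by n: 120 * 0.0057929411 = 0.6951529320
Round to 4 dp: 0.6952

0.6952


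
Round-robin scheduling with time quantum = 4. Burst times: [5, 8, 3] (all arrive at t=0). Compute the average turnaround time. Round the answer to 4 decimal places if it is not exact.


Time quantum = 4
Execution trace:
  J1 runs 4 units, time = 4
  J2 runs 4 units, time = 8
  J3 runs 3 units, time = 11
  J1 runs 1 units, time = 12
  J2 runs 4 units, time = 16
Finish times: [12, 16, 11]
Average turnaround = 39/3 = 13.0

13.0


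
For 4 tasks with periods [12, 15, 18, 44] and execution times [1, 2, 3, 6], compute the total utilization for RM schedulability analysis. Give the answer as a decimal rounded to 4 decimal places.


Compute individual utilizations (exact fractions):
  Task 1: C/T = 1/12 (approx. 0.0833)
  Task 2: C/T = 2/15 (approx. 0.1333)
  Task 3: C/T = 3/18 = 1/6 (approx. 0.1667)
  Task 4: C/T = 6/44 = 3/22 (approx. 0.1364)
Total utilization U = 1/12 + 2/15 + 1/6 + 3/22 = 343/660
Rounded to 4 decimal places: U = 0.5197
RM (Liu & Layland) bound for 4 tasks = 0.756828; compare with U = 343/660 (approx. 0.519697)
U <= bound, so schedulable by RM sufficient condition.

0.5197


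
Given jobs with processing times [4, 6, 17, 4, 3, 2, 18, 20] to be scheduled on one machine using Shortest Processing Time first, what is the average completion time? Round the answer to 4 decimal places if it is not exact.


Sort jobs by processing time (SPT order): [2, 3, 4, 4, 6, 17, 18, 20]
Compute completion times sequentially:
  Job 1: processing = 2, completes at 2
  Job 2: processing = 3, completes at 5
  Job 3: processing = 4, completes at 9
  Job 4: processing = 4, completes at 13
  Job 5: processing = 6, completes at 19
  Job 6: processing = 17, completes at 36
  Job 7: processing = 18, completes at 54
  Job 8: processing = 20, completes at 74
Sum of completion times = 212
Average completion time = 212/8 = 26.5

26.5


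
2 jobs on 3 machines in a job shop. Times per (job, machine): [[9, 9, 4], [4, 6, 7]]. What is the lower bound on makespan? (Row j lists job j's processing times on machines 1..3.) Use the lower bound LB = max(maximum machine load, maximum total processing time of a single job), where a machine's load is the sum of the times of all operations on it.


Machine loads:
  Machine 1: 9 + 4 = 13
  Machine 2: 9 + 6 = 15
  Machine 3: 4 + 7 = 11
Max machine load = 15
Job totals:
  Job 1: 22
  Job 2: 17
Max job total = 22
Lower bound = max(15, 22) = 22

22


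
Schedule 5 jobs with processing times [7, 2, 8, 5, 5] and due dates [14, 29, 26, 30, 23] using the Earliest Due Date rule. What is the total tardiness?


Sort by due date (EDD order): [(7, 14), (5, 23), (8, 26), (2, 29), (5, 30)]
Compute completion times and tardiness:
  Job 1: p=7, d=14, C=7, tardiness=max(0,7-14)=0
  Job 2: p=5, d=23, C=12, tardiness=max(0,12-23)=0
  Job 3: p=8, d=26, C=20, tardiness=max(0,20-26)=0
  Job 4: p=2, d=29, C=22, tardiness=max(0,22-29)=0
  Job 5: p=5, d=30, C=27, tardiness=max(0,27-30)=0
Total tardiness = 0

0


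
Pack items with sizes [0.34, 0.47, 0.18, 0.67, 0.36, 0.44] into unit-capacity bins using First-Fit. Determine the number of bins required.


Place items sequentially using First-Fit:
  Item 0.34 -> new Bin 1
  Item 0.47 -> Bin 1 (now 0.81)
  Item 0.18 -> Bin 1 (now 0.99)
  Item 0.67 -> new Bin 2
  Item 0.36 -> new Bin 3
  Item 0.44 -> Bin 3 (now 0.8)
Total bins used = 3

3


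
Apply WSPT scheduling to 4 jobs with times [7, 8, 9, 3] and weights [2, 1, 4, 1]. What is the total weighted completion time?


Compute p/w ratios and sort ascending (WSPT): [(9, 4), (3, 1), (7, 2), (8, 1)]
Compute weighted completion times:
  Job (p=9,w=4): C=9, w*C=4*9=36
  Job (p=3,w=1): C=12, w*C=1*12=12
  Job (p=7,w=2): C=19, w*C=2*19=38
  Job (p=8,w=1): C=27, w*C=1*27=27
Total weighted completion time = 113

113


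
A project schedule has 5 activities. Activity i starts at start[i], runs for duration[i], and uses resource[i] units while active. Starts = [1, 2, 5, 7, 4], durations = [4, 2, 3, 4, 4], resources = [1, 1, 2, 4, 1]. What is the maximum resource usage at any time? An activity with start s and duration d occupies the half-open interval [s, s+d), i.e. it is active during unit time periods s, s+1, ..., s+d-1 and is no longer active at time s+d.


Each activity i is active on [start_i, start_i + duration_i).
Compute total resource usage per time slot:
  t=0: active resources = [], total = 0
  t=1: active resources = [1], total = 1
  t=2: active resources = [1, 1], total = 2
  t=3: active resources = [1, 1], total = 2
  t=4: active resources = [1, 1], total = 2
  t=5: active resources = [2, 1], total = 3
  t=6: active resources = [2, 1], total = 3
  t=7: active resources = [2, 4, 1], total = 7
  t=8: active resources = [4], total = 4
  t=9: active resources = [4], total = 4
  t=10: active resources = [4], total = 4
Peak resource demand = 7

7


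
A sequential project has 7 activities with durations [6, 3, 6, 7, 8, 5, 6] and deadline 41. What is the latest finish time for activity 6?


LF(activity 6) = deadline - sum of successor durations
Successors: activities 7 through 7 with durations [6]
Sum of successor durations = 6
LF = 41 - 6 = 35

35


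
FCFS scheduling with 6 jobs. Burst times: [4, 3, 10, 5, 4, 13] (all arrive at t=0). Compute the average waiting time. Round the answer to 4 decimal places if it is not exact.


FCFS order (as given): [4, 3, 10, 5, 4, 13]
Waiting times:
  Job 1: wait = 0
  Job 2: wait = 4
  Job 3: wait = 7
  Job 4: wait = 17
  Job 5: wait = 22
  Job 6: wait = 26
Sum of waiting times = 76
Average waiting time = 76/6 = 12.6667

12.6667


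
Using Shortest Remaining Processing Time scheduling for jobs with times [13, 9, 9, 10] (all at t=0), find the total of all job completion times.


Since all jobs arrive at t=0, SRPT equals SPT ordering.
SPT order: [9, 9, 10, 13]
Completion times:
  Job 1: p=9, C=9
  Job 2: p=9, C=18
  Job 3: p=10, C=28
  Job 4: p=13, C=41
Total completion time = 9 + 18 + 28 + 41 = 96

96


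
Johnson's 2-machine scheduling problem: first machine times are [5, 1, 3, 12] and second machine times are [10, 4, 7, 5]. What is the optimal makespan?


Apply Johnson's rule:
  Group 1 (a <= b): [(2, 1, 4), (3, 3, 7), (1, 5, 10)]
  Group 2 (a > b): [(4, 12, 5)]
Optimal job order: [2, 3, 1, 4]
Schedule:
  Job 2: M1 done at 1, M2 done at 5
  Job 3: M1 done at 4, M2 done at 12
  Job 1: M1 done at 9, M2 done at 22
  Job 4: M1 done at 21, M2 done at 27
Makespan = 27

27


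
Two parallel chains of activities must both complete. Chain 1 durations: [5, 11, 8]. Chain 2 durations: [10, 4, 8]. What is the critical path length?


Path A total = 5 + 11 + 8 = 24
Path B total = 10 + 4 + 8 = 22
Critical path = longest path = max(24, 22) = 24

24


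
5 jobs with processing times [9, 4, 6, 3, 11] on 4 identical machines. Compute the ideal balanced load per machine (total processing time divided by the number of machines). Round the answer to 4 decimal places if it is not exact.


Total processing time = 9 + 4 + 6 + 3 + 11 = 33
Number of machines = 4
Ideal balanced load = 33 / 4 = 8.25

8.25


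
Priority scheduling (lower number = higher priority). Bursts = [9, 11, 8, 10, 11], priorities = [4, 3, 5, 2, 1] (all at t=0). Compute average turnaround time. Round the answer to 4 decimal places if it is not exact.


Sort by priority (ascending = highest first):
Order: [(1, 11), (2, 10), (3, 11), (4, 9), (5, 8)]
Completion times:
  Priority 1, burst=11, C=11
  Priority 2, burst=10, C=21
  Priority 3, burst=11, C=32
  Priority 4, burst=9, C=41
  Priority 5, burst=8, C=49
Average turnaround = 154/5 = 30.8

30.8


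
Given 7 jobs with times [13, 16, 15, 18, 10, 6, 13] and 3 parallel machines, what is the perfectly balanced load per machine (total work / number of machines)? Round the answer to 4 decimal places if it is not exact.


Total processing time = 13 + 16 + 15 + 18 + 10 + 6 + 13 = 91
Number of machines = 3
Ideal balanced load = 91 / 3 = 30.3333

30.3333


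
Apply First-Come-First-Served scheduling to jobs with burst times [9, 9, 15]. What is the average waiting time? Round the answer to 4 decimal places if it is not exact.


FCFS order (as given): [9, 9, 15]
Waiting times:
  Job 1: wait = 0
  Job 2: wait = 9
  Job 3: wait = 18
Sum of waiting times = 27
Average waiting time = 27/3 = 9.0

9.0


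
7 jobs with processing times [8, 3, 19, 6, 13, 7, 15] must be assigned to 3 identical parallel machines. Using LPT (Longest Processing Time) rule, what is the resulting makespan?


Sort jobs in decreasing order (LPT): [19, 15, 13, 8, 7, 6, 3]
Assign each job to the least loaded machine:
  Machine 1: jobs [19, 6], load = 25
  Machine 2: jobs [15, 7], load = 22
  Machine 3: jobs [13, 8, 3], load = 24
Makespan = max load = 25

25


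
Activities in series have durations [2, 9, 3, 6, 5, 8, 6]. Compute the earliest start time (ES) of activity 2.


Activity 2 starts after activities 1 through 1 complete.
Predecessor durations: [2]
ES = 2 = 2

2


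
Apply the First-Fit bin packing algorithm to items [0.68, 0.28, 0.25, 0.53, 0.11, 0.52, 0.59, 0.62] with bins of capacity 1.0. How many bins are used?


Place items sequentially using First-Fit:
  Item 0.68 -> new Bin 1
  Item 0.28 -> Bin 1 (now 0.96)
  Item 0.25 -> new Bin 2
  Item 0.53 -> Bin 2 (now 0.78)
  Item 0.11 -> Bin 2 (now 0.89)
  Item 0.52 -> new Bin 3
  Item 0.59 -> new Bin 4
  Item 0.62 -> new Bin 5
Total bins used = 5

5


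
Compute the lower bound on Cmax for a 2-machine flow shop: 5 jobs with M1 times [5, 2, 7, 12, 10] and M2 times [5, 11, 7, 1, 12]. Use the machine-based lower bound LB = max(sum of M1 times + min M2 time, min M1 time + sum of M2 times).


LB1 = sum(M1 times) + min(M2 times) = 36 + 1 = 37
LB2 = min(M1 times) + sum(M2 times) = 2 + 36 = 38
Lower bound = max(LB1, LB2) = max(37, 38) = 38

38


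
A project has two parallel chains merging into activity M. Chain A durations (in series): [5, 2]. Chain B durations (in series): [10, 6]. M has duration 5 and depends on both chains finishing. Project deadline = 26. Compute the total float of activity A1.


Forward pass: ES(A1) = sum of predecessors on chain A = 0
EF = ES + duration = 0 + 5 = 5
Backward pass: LF(M) = deadline = 26; LS(M) = 26 - 5 = 21
LF(A1) = LS(M) - sum(successors on chain A) = 21 - 2 = 19
LS = LF - duration = 19 - 5 = 14
Total float = LS - ES = 14 - 0 = 14

14


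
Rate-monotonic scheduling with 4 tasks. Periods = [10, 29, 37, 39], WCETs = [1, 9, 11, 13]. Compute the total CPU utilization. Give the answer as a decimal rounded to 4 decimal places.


Compute individual utilizations (exact fractions):
  Task 1: C/T = 1/10 (approx. 0.1)
  Task 2: C/T = 9/29 (approx. 0.3103)
  Task 3: C/T = 11/37 (approx. 0.2973)
  Task 4: C/T = 13/39 = 1/3 (approx. 0.3333)
Total utilization U = 1/10 + 9/29 + 11/37 + 1/3 = 33509/32190
Rounded to 4 decimal places: U = 1.0410
RM (Liu & Layland) bound for 4 tasks = 0.756828; compare with U = 33509/32190 (approx. 1.040975)
U > 1, so the task set is not schedulable (processor overloaded).

1.0410


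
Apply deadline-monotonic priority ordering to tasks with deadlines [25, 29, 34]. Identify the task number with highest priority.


Sort tasks by relative deadline (ascending):
  Task 1: deadline = 25
  Task 2: deadline = 29
  Task 3: deadline = 34
Priority order (highest first): [1, 2, 3]
Highest priority task = 1

1


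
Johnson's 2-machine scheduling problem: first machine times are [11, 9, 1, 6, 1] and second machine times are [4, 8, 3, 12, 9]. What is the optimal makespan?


Apply Johnson's rule:
  Group 1 (a <= b): [(3, 1, 3), (5, 1, 9), (4, 6, 12)]
  Group 2 (a > b): [(2, 9, 8), (1, 11, 4)]
Optimal job order: [3, 5, 4, 2, 1]
Schedule:
  Job 3: M1 done at 1, M2 done at 4
  Job 5: M1 done at 2, M2 done at 13
  Job 4: M1 done at 8, M2 done at 25
  Job 2: M1 done at 17, M2 done at 33
  Job 1: M1 done at 28, M2 done at 37
Makespan = 37

37


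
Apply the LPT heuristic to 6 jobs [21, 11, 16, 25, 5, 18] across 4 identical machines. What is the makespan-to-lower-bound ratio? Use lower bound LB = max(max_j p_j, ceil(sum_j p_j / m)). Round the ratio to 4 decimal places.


LPT order: [25, 21, 18, 16, 11, 5]
Machine loads after assignment: [25, 21, 23, 27]
LPT makespan = 27
Lower bound = max(max_job, ceil(total/4)) = max(25, 24) = 25
Ratio = 27 / 25 = 1.08

1.08


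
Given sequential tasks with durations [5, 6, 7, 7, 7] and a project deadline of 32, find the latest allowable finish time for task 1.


LF(activity 1) = deadline - sum of successor durations
Successors: activities 2 through 5 with durations [6, 7, 7, 7]
Sum of successor durations = 27
LF = 32 - 27 = 5

5


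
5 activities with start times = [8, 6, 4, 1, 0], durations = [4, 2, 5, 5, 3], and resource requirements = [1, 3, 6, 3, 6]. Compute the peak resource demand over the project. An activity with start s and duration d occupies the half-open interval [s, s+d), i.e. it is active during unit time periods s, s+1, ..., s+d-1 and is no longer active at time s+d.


Each activity i is active on [start_i, start_i + duration_i).
Compute total resource usage per time slot:
  t=0: active resources = [6], total = 6
  t=1: active resources = [3, 6], total = 9
  t=2: active resources = [3, 6], total = 9
  t=3: active resources = [3], total = 3
  t=4: active resources = [6, 3], total = 9
  t=5: active resources = [6, 3], total = 9
  t=6: active resources = [3, 6], total = 9
  t=7: active resources = [3, 6], total = 9
  t=8: active resources = [1, 6], total = 7
  t=9: active resources = [1], total = 1
  t=10: active resources = [1], total = 1
  t=11: active resources = [1], total = 1
Peak resource demand = 9

9


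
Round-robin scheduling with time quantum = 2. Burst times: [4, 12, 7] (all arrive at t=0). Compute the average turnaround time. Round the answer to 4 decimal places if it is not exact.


Time quantum = 2
Execution trace:
  J1 runs 2 units, time = 2
  J2 runs 2 units, time = 4
  J3 runs 2 units, time = 6
  J1 runs 2 units, time = 8
  J2 runs 2 units, time = 10
  J3 runs 2 units, time = 12
  J2 runs 2 units, time = 14
  J3 runs 2 units, time = 16
  J2 runs 2 units, time = 18
  J3 runs 1 units, time = 19
  J2 runs 2 units, time = 21
  J2 runs 2 units, time = 23
Finish times: [8, 23, 19]
Average turnaround = 50/3 = 16.6667

16.6667


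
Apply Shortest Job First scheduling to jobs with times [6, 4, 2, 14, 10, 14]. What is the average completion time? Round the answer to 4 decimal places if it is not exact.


SJF order (ascending): [2, 4, 6, 10, 14, 14]
Completion times:
  Job 1: burst=2, C=2
  Job 2: burst=4, C=6
  Job 3: burst=6, C=12
  Job 4: burst=10, C=22
  Job 5: burst=14, C=36
  Job 6: burst=14, C=50
Average completion = 128/6 = 21.3333

21.3333


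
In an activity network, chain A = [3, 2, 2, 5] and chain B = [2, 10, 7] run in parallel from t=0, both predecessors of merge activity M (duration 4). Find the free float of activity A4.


ES(A4) = sum of predecessors on chain A = 7
EF(A4) = ES + duration = 7 + 5 = 12
Successor of A4 is M. ES(M) = max(sum(A), sum(B)) = max(12, 19) = 19
Free float = ES(successor) - EF(current) = 19 - 12 = 7

7


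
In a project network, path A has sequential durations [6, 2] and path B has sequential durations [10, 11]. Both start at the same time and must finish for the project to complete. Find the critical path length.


Path A total = 6 + 2 = 8
Path B total = 10 + 11 = 21
Critical path = longest path = max(8, 21) = 21

21


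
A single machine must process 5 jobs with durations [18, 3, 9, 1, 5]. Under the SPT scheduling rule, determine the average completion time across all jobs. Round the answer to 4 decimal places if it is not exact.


Sort jobs by processing time (SPT order): [1, 3, 5, 9, 18]
Compute completion times sequentially:
  Job 1: processing = 1, completes at 1
  Job 2: processing = 3, completes at 4
  Job 3: processing = 5, completes at 9
  Job 4: processing = 9, completes at 18
  Job 5: processing = 18, completes at 36
Sum of completion times = 68
Average completion time = 68/5 = 13.6

13.6


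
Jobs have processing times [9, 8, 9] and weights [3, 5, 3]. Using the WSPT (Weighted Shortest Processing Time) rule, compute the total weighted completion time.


Compute p/w ratios and sort ascending (WSPT): [(8, 5), (9, 3), (9, 3)]
Compute weighted completion times:
  Job (p=8,w=5): C=8, w*C=5*8=40
  Job (p=9,w=3): C=17, w*C=3*17=51
  Job (p=9,w=3): C=26, w*C=3*26=78
Total weighted completion time = 169

169


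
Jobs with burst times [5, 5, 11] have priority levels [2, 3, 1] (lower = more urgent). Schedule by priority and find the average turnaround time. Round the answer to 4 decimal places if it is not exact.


Sort by priority (ascending = highest first):
Order: [(1, 11), (2, 5), (3, 5)]
Completion times:
  Priority 1, burst=11, C=11
  Priority 2, burst=5, C=16
  Priority 3, burst=5, C=21
Average turnaround = 48/3 = 16.0

16.0


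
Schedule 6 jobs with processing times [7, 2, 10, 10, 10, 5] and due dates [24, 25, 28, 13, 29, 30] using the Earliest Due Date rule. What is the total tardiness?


Sort by due date (EDD order): [(10, 13), (7, 24), (2, 25), (10, 28), (10, 29), (5, 30)]
Compute completion times and tardiness:
  Job 1: p=10, d=13, C=10, tardiness=max(0,10-13)=0
  Job 2: p=7, d=24, C=17, tardiness=max(0,17-24)=0
  Job 3: p=2, d=25, C=19, tardiness=max(0,19-25)=0
  Job 4: p=10, d=28, C=29, tardiness=max(0,29-28)=1
  Job 5: p=10, d=29, C=39, tardiness=max(0,39-29)=10
  Job 6: p=5, d=30, C=44, tardiness=max(0,44-30)=14
Total tardiness = 25

25


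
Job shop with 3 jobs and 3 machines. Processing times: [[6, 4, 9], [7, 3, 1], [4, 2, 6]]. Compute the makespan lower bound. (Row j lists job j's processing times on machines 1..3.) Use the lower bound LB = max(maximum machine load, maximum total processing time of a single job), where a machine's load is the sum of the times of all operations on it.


Machine loads:
  Machine 1: 6 + 7 + 4 = 17
  Machine 2: 4 + 3 + 2 = 9
  Machine 3: 9 + 1 + 6 = 16
Max machine load = 17
Job totals:
  Job 1: 19
  Job 2: 11
  Job 3: 12
Max job total = 19
Lower bound = max(17, 19) = 19

19


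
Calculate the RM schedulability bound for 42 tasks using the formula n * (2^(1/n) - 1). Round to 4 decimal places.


Compute 2^(1/42) = 1.0166404394
Subtract 1: 1.0166404394 - 1 = 0.0166404394
Multiply by n: 42 * 0.0166404394 = 0.6988984548
Round to 4 dp: 0.6989

0.6989


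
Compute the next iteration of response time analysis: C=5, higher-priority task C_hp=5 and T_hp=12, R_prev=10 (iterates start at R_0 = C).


R_next = C + ceil(R_prev / T_hp) * C_hp
ceil(10 / 12) = ceil(0.8333) = 1
Interference = 1 * 5 = 5
R_next = 5 + 5 = 10
R_next = R_prev, so the iteration has converged (response time = 10).

10


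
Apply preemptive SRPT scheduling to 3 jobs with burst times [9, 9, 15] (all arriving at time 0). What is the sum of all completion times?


Since all jobs arrive at t=0, SRPT equals SPT ordering.
SPT order: [9, 9, 15]
Completion times:
  Job 1: p=9, C=9
  Job 2: p=9, C=18
  Job 3: p=15, C=33
Total completion time = 9 + 18 + 33 = 60

60


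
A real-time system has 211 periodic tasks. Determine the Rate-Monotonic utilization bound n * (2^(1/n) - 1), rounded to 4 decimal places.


Compute 2^(1/211) = 1.0032904594
Subtract 1: 1.0032904594 - 1 = 0.0032904594
Multiply by n: 211 * 0.0032904594 = 0.6942869334
Round to 4 dp: 0.6943

0.6943


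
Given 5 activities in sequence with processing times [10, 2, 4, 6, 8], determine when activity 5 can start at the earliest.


Activity 5 starts after activities 1 through 4 complete.
Predecessor durations: [10, 2, 4, 6]
ES = 10 + 2 + 4 + 6 = 22

22


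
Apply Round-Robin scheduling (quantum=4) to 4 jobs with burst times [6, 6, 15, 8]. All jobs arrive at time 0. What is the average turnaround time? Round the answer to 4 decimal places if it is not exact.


Time quantum = 4
Execution trace:
  J1 runs 4 units, time = 4
  J2 runs 4 units, time = 8
  J3 runs 4 units, time = 12
  J4 runs 4 units, time = 16
  J1 runs 2 units, time = 18
  J2 runs 2 units, time = 20
  J3 runs 4 units, time = 24
  J4 runs 4 units, time = 28
  J3 runs 4 units, time = 32
  J3 runs 3 units, time = 35
Finish times: [18, 20, 35, 28]
Average turnaround = 101/4 = 25.25

25.25


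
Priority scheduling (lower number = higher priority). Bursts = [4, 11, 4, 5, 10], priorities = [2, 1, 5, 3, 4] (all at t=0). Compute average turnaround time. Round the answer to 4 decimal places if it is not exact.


Sort by priority (ascending = highest first):
Order: [(1, 11), (2, 4), (3, 5), (4, 10), (5, 4)]
Completion times:
  Priority 1, burst=11, C=11
  Priority 2, burst=4, C=15
  Priority 3, burst=5, C=20
  Priority 4, burst=10, C=30
  Priority 5, burst=4, C=34
Average turnaround = 110/5 = 22.0

22.0


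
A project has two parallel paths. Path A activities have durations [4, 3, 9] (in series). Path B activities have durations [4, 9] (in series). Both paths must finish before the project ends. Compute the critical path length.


Path A total = 4 + 3 + 9 = 16
Path B total = 4 + 9 = 13
Critical path = longest path = max(16, 13) = 16

16


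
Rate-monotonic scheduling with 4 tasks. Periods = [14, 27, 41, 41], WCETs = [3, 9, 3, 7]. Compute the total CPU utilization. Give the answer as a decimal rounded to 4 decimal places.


Compute individual utilizations (exact fractions):
  Task 1: C/T = 3/14 (approx. 0.2143)
  Task 2: C/T = 9/27 = 1/3 (approx. 0.3333)
  Task 3: C/T = 3/41 (approx. 0.0732)
  Task 4: C/T = 7/41 (approx. 0.1707)
Total utilization U = 3/14 + 1/3 + 3/41 + 7/41 = 1363/1722
Rounded to 4 decimal places: U = 0.7915
RM (Liu & Layland) bound for 4 tasks = 0.756828; compare with U = 1363/1722 (approx. 0.791521)
bound < U <= 1, so the RM sufficient condition is not met (inconclusive; an exact test such as response-time analysis is needed).

0.7915


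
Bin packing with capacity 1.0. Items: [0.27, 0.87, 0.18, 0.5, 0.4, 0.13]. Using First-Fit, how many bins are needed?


Place items sequentially using First-Fit:
  Item 0.27 -> new Bin 1
  Item 0.87 -> new Bin 2
  Item 0.18 -> Bin 1 (now 0.45)
  Item 0.5 -> Bin 1 (now 0.95)
  Item 0.4 -> new Bin 3
  Item 0.13 -> Bin 2 (now 1.0)
Total bins used = 3

3


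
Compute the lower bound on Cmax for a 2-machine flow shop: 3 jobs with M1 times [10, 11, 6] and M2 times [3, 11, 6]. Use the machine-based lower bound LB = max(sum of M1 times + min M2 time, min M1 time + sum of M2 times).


LB1 = sum(M1 times) + min(M2 times) = 27 + 3 = 30
LB2 = min(M1 times) + sum(M2 times) = 6 + 20 = 26
Lower bound = max(LB1, LB2) = max(30, 26) = 30

30


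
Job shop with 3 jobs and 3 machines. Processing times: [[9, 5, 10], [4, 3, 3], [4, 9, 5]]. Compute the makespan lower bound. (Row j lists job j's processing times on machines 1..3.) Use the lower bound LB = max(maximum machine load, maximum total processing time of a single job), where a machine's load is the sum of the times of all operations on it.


Machine loads:
  Machine 1: 9 + 4 + 4 = 17
  Machine 2: 5 + 3 + 9 = 17
  Machine 3: 10 + 3 + 5 = 18
Max machine load = 18
Job totals:
  Job 1: 24
  Job 2: 10
  Job 3: 18
Max job total = 24
Lower bound = max(18, 24) = 24

24


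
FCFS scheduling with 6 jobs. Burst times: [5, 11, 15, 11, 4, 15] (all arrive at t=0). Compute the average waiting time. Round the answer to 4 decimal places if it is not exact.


FCFS order (as given): [5, 11, 15, 11, 4, 15]
Waiting times:
  Job 1: wait = 0
  Job 2: wait = 5
  Job 3: wait = 16
  Job 4: wait = 31
  Job 5: wait = 42
  Job 6: wait = 46
Sum of waiting times = 140
Average waiting time = 140/6 = 23.3333

23.3333


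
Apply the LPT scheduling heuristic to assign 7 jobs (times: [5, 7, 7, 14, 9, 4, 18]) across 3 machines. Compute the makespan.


Sort jobs in decreasing order (LPT): [18, 14, 9, 7, 7, 5, 4]
Assign each job to the least loaded machine:
  Machine 1: jobs [18, 4], load = 22
  Machine 2: jobs [14, 7], load = 21
  Machine 3: jobs [9, 7, 5], load = 21
Makespan = max load = 22

22


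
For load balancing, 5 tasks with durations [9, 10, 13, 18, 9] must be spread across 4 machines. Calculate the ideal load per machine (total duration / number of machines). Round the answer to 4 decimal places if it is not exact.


Total processing time = 9 + 10 + 13 + 18 + 9 = 59
Number of machines = 4
Ideal balanced load = 59 / 4 = 14.75

14.75


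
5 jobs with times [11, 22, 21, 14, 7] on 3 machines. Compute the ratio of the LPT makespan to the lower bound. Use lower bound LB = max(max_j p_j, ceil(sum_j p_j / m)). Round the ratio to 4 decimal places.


LPT order: [22, 21, 14, 11, 7]
Machine loads after assignment: [22, 28, 25]
LPT makespan = 28
Lower bound = max(max_job, ceil(total/3)) = max(22, 25) = 25
Ratio = 28 / 25 = 1.12

1.12


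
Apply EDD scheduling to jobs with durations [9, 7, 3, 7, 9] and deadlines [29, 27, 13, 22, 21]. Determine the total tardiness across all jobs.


Sort by due date (EDD order): [(3, 13), (9, 21), (7, 22), (7, 27), (9, 29)]
Compute completion times and tardiness:
  Job 1: p=3, d=13, C=3, tardiness=max(0,3-13)=0
  Job 2: p=9, d=21, C=12, tardiness=max(0,12-21)=0
  Job 3: p=7, d=22, C=19, tardiness=max(0,19-22)=0
  Job 4: p=7, d=27, C=26, tardiness=max(0,26-27)=0
  Job 5: p=9, d=29, C=35, tardiness=max(0,35-29)=6
Total tardiness = 6

6


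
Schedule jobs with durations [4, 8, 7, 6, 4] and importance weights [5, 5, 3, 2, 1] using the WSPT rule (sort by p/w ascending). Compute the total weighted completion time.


Compute p/w ratios and sort ascending (WSPT): [(4, 5), (8, 5), (7, 3), (6, 2), (4, 1)]
Compute weighted completion times:
  Job (p=4,w=5): C=4, w*C=5*4=20
  Job (p=8,w=5): C=12, w*C=5*12=60
  Job (p=7,w=3): C=19, w*C=3*19=57
  Job (p=6,w=2): C=25, w*C=2*25=50
  Job (p=4,w=1): C=29, w*C=1*29=29
Total weighted completion time = 216

216


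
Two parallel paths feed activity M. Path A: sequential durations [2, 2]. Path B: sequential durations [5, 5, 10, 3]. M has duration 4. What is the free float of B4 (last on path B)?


ES(B4) = sum of predecessors on chain B = 20
EF(B4) = ES + duration = 20 + 3 = 23
Successor of B4 is M. ES(M) = max(sum(A), sum(B)) = max(4, 23) = 23
Free float = ES(successor) - EF(current) = 23 - 23 = 0

0


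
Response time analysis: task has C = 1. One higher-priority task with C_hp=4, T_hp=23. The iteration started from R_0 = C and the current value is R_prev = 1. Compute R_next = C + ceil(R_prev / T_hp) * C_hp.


R_next = C + ceil(R_prev / T_hp) * C_hp
ceil(1 / 23) = ceil(0.0435) = 1
Interference = 1 * 4 = 4
R_next = 1 + 4 = 5

5


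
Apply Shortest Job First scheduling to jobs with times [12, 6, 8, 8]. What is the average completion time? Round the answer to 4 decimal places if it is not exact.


SJF order (ascending): [6, 8, 8, 12]
Completion times:
  Job 1: burst=6, C=6
  Job 2: burst=8, C=14
  Job 3: burst=8, C=22
  Job 4: burst=12, C=34
Average completion = 76/4 = 19.0

19.0


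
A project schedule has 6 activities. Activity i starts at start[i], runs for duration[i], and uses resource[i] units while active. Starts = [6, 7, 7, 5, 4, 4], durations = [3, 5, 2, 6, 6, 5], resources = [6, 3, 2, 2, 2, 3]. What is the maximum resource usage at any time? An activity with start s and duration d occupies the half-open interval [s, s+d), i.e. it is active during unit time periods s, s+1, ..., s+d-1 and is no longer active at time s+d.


Each activity i is active on [start_i, start_i + duration_i).
Compute total resource usage per time slot:
  t=0: active resources = [], total = 0
  t=1: active resources = [], total = 0
  t=2: active resources = [], total = 0
  t=3: active resources = [], total = 0
  t=4: active resources = [2, 3], total = 5
  t=5: active resources = [2, 2, 3], total = 7
  t=6: active resources = [6, 2, 2, 3], total = 13
  t=7: active resources = [6, 3, 2, 2, 2, 3], total = 18
  t=8: active resources = [6, 3, 2, 2, 2, 3], total = 18
  t=9: active resources = [3, 2, 2], total = 7
  t=10: active resources = [3, 2], total = 5
  t=11: active resources = [3], total = 3
Peak resource demand = 18

18


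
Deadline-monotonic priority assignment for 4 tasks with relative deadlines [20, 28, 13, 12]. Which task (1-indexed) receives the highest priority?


Sort tasks by relative deadline (ascending):
  Task 4: deadline = 12
  Task 3: deadline = 13
  Task 1: deadline = 20
  Task 2: deadline = 28
Priority order (highest first): [4, 3, 1, 2]
Highest priority task = 4

4


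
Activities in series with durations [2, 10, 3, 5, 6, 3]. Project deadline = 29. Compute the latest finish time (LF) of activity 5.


LF(activity 5) = deadline - sum of successor durations
Successors: activities 6 through 6 with durations [3]
Sum of successor durations = 3
LF = 29 - 3 = 26

26


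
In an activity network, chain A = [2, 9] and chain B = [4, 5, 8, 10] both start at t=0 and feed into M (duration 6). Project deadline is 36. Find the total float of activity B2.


Forward pass: ES(B2) = sum of predecessors on chain B = 4
EF = ES + duration = 4 + 5 = 9
Backward pass: LF(M) = deadline = 36; LS(M) = 36 - 6 = 30
LF(B2) = LS(M) - sum(successors on chain B) = 30 - 18 = 12
LS = LF - duration = 12 - 5 = 7
Total float = LS - ES = 7 - 4 = 3

3


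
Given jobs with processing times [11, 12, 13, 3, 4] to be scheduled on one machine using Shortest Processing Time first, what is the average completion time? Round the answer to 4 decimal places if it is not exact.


Sort jobs by processing time (SPT order): [3, 4, 11, 12, 13]
Compute completion times sequentially:
  Job 1: processing = 3, completes at 3
  Job 2: processing = 4, completes at 7
  Job 3: processing = 11, completes at 18
  Job 4: processing = 12, completes at 30
  Job 5: processing = 13, completes at 43
Sum of completion times = 101
Average completion time = 101/5 = 20.2

20.2
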